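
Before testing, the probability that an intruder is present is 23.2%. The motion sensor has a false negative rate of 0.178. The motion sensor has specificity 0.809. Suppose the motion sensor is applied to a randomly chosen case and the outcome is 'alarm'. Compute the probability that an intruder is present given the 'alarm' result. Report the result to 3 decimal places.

Write H for 'an intruder is present'. Prior odds H:¬H = 0.232/0.768 = 0.30208. For the 'alarm' outcome, the likelihood ratio is 0.822/0.191 = 4.3037.
Posterior odds = 0.30208 × 4.3037 = 1.3001, so P(H|E) = 1.3001/(1+1.3001) = 0.565.

P(H | E) ≈ 0.565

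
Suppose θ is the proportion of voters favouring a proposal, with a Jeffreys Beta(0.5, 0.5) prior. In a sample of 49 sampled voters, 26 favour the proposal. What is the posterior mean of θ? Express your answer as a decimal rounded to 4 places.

Observing 26 successes and 23 failures updates Beta(0.5, 0.5) by adding the success and failure counts to the two shape parameters: α = 0.5+26 = 26.5, β = 0.5+23 = 23.5.
Posterior mean = α/(α+β) = 26.5/50 = 0.5300.

Posterior mean ≈ 0.5300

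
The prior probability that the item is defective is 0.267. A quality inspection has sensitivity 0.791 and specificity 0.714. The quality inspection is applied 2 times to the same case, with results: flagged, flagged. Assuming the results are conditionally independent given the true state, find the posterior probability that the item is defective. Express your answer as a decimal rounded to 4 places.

Posterior P(H) ≈ 0.7359

Let H be the event that the item is defective; start with P(H) = 0.267. P('flagged'|H) = 0.791, P('flagged'|¬H) = 0.286.
Update on result 1 ('flagged'): P(H) ← 0.791·0.2670 / (0.791·0.2670 + 0.286·0.7330) = 0.21120/0.42084 = 0.5019.
Update on result 2 ('flagged'): P(H) ← 0.791·0.5019 / (0.791·0.5019 + 0.286·0.4981) = 0.39697/0.53944 = 0.7359.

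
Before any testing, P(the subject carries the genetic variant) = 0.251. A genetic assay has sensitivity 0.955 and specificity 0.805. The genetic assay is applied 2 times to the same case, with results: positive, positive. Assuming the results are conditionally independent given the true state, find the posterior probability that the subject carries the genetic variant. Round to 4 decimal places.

Let H be the event that the subject carries the genetic variant; start with P(H) = 0.251. P('positive'|H) = 0.955, P('positive'|¬H) = 0.195.
Update on result 1 ('positive'): P(H) ← 0.955·0.2510 / (0.955·0.2510 + 0.195·0.7490) = 0.23971/0.38576 = 0.6214.
Update on result 2 ('positive'): P(H) ← 0.955·0.6214 / (0.955·0.6214 + 0.195·0.3786) = 0.59342/0.66725 = 0.8894.

Posterior P(H) ≈ 0.8894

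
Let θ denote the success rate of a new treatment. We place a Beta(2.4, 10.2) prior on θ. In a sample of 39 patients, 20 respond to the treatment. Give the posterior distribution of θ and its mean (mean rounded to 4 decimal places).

Posterior: Beta(22.4, 29.2); mean ≈ 0.4341

The binomial likelihood is conjugate to the Beta prior: with 20 successes and 19 failures, the posterior is Beta(2.4+20, 10.2+19) = Beta(22.4, 29.2).
Posterior mean = α/(α+β) = 22.4/51.6 = 0.4341.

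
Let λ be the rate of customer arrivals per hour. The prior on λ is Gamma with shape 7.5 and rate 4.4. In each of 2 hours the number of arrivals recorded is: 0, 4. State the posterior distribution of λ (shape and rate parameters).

Posterior: Gamma(shape=11.5, rate=6.4)

Total count ∑xᵢ = 4 over n = 2 hours.
Gamma is conjugate to the Poisson likelihood: posterior is Gamma(shape = 7.5+4 = 11.5, rate = 4.4+2 = 6.4).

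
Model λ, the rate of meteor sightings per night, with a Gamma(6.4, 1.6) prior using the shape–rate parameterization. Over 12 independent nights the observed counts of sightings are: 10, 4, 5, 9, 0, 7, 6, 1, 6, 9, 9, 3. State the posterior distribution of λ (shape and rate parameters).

The Poisson likelihood adds the total count to the shape and the number of exposure periods to the rate. Here ∑xᵢ = 69 and n = 12, so shape 6.4→75.4 and rate 1.6→13.6.

Posterior: Gamma(shape=75.4, rate=13.6)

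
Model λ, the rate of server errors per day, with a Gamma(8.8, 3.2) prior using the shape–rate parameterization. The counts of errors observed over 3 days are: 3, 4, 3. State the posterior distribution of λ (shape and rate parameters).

Posterior: Gamma(shape=18.8, rate=6.2)

Total count ∑xᵢ = 10 over n = 3 days.
Gamma is conjugate to the Poisson likelihood: posterior is Gamma(shape = 8.8+10 = 18.8, rate = 3.2+3 = 6.2).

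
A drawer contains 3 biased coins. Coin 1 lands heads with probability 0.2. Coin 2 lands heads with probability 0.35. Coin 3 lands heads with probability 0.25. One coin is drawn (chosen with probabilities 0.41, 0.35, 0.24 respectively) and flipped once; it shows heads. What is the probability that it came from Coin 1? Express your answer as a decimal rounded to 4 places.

Tabulate prior·likelihood by source: [1] prior 0.41, lik 0.2, product 0.08200; [2] prior 0.35, lik 0.35, product 0.1225; [3] prior 0.24, lik 0.25, product 0.06000.
Normalizing constant = 0.26450; the posterior for Coin 1 is its product over the sum, 0.08200/0.26450 = 0.3100.

Posterior probability ≈ 0.3100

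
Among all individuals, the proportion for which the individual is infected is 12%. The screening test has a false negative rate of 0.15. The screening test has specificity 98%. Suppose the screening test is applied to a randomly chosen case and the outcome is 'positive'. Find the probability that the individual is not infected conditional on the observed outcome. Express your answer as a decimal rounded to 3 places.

P(¬H | E) ≈ 0.147

Write H for 'the individual is infected'. Prior odds H:¬H = 0.12/0.88 = 0.13636. For the 'positive' outcome, the likelihood ratio is 0.85/0.02 = 42.500.
Posterior odds = 0.13636 × 42.500 = 5.7955, so P(H|E) = 5.7955/(1+5.7955) = 0.853. Then P(¬H|E) = 1 − 0.853 = 0.147.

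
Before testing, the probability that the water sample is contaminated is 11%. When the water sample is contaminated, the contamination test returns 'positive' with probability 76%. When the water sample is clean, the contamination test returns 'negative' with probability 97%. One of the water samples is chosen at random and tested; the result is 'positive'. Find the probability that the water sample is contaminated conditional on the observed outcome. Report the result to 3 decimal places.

P(H | E) ≈ 0.758

Write H for 'the water sample is contaminated'. Prior odds H:¬H = 0.11/0.89 = 0.12360. For the 'positive' outcome, the likelihood ratio is 0.76/0.03 = 25.333.
Posterior odds = 0.12360 × 25.333 = 3.1311, so P(H|E) = 3.1311/(1+3.1311) = 0.758.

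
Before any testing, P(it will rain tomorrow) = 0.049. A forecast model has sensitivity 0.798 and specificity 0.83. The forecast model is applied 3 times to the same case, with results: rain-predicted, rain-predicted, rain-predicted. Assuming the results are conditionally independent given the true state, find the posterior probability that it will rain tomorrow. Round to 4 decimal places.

Posterior P(H) ≈ 0.8420

With H the event that it will rain tomorrow, the joint likelihood of the observed sequence is P(data|H) = 0.798·0.798·0.798 = 0.50817 and P(data|¬H) = 0.17·0.17·0.17 = 0.0049130.
Bayes: P(H|data) = 0.049·0.50817 / (0.049·0.50817 + 0.951·0.0049130) = 0.024900/0.029573 = 0.8420.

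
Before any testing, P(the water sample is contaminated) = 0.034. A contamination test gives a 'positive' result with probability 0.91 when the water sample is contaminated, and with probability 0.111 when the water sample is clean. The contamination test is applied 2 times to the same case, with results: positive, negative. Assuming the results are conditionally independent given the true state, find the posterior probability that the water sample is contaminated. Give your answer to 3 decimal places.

Let H be the event that the water sample is contaminated; start with P(H) = 0.034. P('positive'|H) = 0.91, P('positive'|¬H) = 0.111.
Update on result 1 ('positive'): P(H) ← 0.91·0.0340 / (0.91·0.0340 + 0.111·0.9660) = 0.030940/0.13817 = 0.2239.
Update on result 2 ('negative'): P(H) ← 0.09·0.2239 / (0.09·0.2239 + 0.889·0.7761) = 0.020154/0.71008 = 0.0284.

Posterior P(H) ≈ 0.028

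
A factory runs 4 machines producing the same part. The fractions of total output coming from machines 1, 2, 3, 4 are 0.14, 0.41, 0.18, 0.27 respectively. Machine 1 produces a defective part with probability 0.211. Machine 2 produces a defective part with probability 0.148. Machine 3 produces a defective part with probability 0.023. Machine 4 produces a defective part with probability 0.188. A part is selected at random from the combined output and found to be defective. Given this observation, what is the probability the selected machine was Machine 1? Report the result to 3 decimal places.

P(defective|M1) = 0.211; P(defective|M2) = 0.148; P(defective|M3) = 0.023; P(defective|M4) = 0.188.
Prior × likelihood for each source: 0.14·0.211=0.02954, 0.41·0.148=0.06068, 0.18·0.023=0.004140, 0.27·0.188=0.05076. Summing gives P(defective) = 0.14512.
P(Machine 1 | defective) = 0.02954 / 0.14512 = 0.204.

Posterior probability ≈ 0.204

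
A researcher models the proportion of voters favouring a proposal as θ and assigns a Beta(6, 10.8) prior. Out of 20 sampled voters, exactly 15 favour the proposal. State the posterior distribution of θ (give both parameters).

Observing 15 successes and 5 failures updates Beta(6, 10.8) by adding the success and failure counts to the two shape parameters: α = 6+15 = 21, β = 10.8+5 = 15.8.

Posterior: Beta(21, 15.8)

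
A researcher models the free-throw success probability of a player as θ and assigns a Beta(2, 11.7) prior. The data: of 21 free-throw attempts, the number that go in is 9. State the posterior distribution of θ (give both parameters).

The binomial likelihood is conjugate to the Beta prior: with 9 successes and 12 failures, the posterior is Beta(2+9, 11.7+12) = Beta(11, 23.7).

Posterior: Beta(11, 23.7)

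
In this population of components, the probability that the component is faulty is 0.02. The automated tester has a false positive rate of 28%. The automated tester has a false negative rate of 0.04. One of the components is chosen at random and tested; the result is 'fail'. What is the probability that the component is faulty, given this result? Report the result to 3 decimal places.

Write H for 'the component is faulty'. Prior odds H:¬H = 0.02/0.98 = 0.020408. For the 'fail' outcome, the likelihood ratio is 0.96/0.28 = 3.4286.
Posterior odds = 0.020408 × 3.4286 = 0.069971, so P(H|E) = 0.069971/(1+0.069971) = 0.065.

P(H | E) ≈ 0.065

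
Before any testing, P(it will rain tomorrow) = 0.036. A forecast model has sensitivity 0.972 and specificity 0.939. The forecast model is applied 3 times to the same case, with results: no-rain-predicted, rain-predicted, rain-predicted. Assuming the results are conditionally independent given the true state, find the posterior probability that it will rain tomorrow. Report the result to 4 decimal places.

Let H be the event that it will rain tomorrow; start with P(H) = 0.036. P('rain-predicted'|H) = 0.972, P('rain-predicted'|¬H) = 0.061.
Update on result 1 ('no-rain-predicted'): P(H) ← 0.028·0.0360 / (0.028·0.0360 + 0.939·0.9640) = 0.0010080/0.90620 = 0.0011.
Update on result 2 ('rain-predicted'): P(H) ← 0.972·0.0011 / (0.972·0.0011 + 0.061·0.9989) = 0.0010812/0.062013 = 0.0174.
Update on result 3 ('rain-predicted'): P(H) ← 0.972·0.0174 / (0.972·0.0174 + 0.061·0.9826) = 0.016947/0.076883 = 0.2204.

Posterior P(H) ≈ 0.2204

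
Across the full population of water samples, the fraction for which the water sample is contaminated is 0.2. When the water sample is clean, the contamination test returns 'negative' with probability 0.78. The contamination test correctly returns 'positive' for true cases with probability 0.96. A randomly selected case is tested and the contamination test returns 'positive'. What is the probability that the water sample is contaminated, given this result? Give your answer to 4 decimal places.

Write H for 'the water sample is contaminated'. Prior odds H:¬H = 0.2/0.8 = 0.25000. For the 'positive' outcome, the likelihood ratio is 0.96/0.22 = 4.3636.
Posterior odds = 0.25000 × 4.3636 = 1.0909, so P(H|E) = 1.0909/(1+1.0909) = 0.5217.

P(H | E) ≈ 0.5217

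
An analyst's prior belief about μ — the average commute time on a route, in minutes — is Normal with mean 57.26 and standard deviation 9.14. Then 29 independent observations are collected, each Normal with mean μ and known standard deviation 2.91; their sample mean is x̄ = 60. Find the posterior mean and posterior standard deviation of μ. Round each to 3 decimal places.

Posterior mean ≈ 59.990; posterior SD ≈ 0.539

With known σ, the Normal prior is conjugate. Weight on the data is w = (n/σ²)/(n/σ² + 1/τ₀²) = 3.42462/(3.42462+0.0119704) = 0.99652.
Posterior mean = w·x̄ + (1−w)·μ₀ = 0.99652·60 + 0.0034832·57.26 = 59.990. Posterior variance = 1/(3.42462+0.0119704) = 0.290986, so SD = 0.539.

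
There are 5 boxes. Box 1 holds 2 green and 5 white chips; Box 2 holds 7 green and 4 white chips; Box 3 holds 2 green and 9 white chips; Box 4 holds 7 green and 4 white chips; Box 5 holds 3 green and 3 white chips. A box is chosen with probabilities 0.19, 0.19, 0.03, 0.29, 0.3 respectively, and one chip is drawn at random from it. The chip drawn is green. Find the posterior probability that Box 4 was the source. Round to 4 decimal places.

Posterior probability ≈ 0.3582

Tabulate prior·likelihood by source: [1] prior 0.19, lik 0.2857, product 0.05429; [2] prior 0.19, lik 0.6364, product 0.1209; [3] prior 0.03, lik 0.1818, product 0.005455; [4] prior 0.29, lik 0.6364, product 0.1845; [5] prior 0.3, lik 0.5, product 0.1500.
Normalizing constant = 0.51519; the posterior for Box 4 is its product over the sum, 0.1845/0.51519 = 0.3582.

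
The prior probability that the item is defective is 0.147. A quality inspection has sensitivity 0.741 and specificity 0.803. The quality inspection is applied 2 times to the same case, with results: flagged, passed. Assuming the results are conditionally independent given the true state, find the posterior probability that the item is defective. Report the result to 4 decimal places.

Posterior P(H) ≈ 0.1729

With H the event that the item is defective, the joint likelihood of the observed sequence is P(data|H) = 0.741·0.259 = 0.19192 and P(data|¬H) = 0.197·0.803 = 0.15819.
Bayes: P(H|data) = 0.147·0.19192 / (0.147·0.19192 + 0.853·0.15819) = 0.028212/0.16315 = 0.1729.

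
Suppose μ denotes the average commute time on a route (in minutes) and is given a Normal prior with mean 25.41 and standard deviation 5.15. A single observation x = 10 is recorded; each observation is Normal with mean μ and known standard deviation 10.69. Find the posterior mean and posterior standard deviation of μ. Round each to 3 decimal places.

Posterior mean ≈ 22.507; posterior SD ≈ 4.640

Prior precision 1/τ₀² = 1/5.15² = 0.0377038; data precision n/σ² = 1/10.69² = 0.00875074.
Posterior precision = 0.0377038 + 0.00875074 = 0.0464546, giving posterior SD = 1/√0.0464546 = 4.640.
Posterior mean = (0.0377038·25.41 + 0.00875074·10) / 0.0464546 = 22.507.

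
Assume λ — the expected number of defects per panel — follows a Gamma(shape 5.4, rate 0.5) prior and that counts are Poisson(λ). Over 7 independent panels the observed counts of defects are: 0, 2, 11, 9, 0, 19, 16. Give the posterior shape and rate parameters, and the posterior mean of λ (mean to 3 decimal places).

Total count ∑xᵢ = 57 over n = 7 panels.
Gamma is conjugate to the Poisson likelihood: posterior is Gamma(shape = 5.4+57 = 62.4, rate = 0.5+7 = 7.5).
E[λ | data] = 62.4/7.5 = 8.320.

Posterior: Gamma(shape=62.4, rate=7.5); mean ≈ 8.320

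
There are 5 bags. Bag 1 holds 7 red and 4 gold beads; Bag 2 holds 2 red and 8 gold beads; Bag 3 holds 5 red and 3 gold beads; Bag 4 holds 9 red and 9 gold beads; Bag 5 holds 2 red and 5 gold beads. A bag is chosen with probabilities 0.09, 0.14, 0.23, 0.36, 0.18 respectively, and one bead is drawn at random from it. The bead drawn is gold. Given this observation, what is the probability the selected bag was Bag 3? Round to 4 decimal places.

Posterior probability ≈ 0.1599

Tabulate prior·likelihood by source: [1] prior 0.09, lik 0.3636, product 0.03273; [2] prior 0.14, lik 0.8, product 0.1120; [3] prior 0.23, lik 0.375, product 0.08625; [4] prior 0.36, lik 0.5, product 0.1800; [5] prior 0.18, lik 0.7143, product 0.1286.
Normalizing constant = 0.53955; the posterior for Bag 3 is its product over the sum, 0.08625/0.53955 = 0.1599.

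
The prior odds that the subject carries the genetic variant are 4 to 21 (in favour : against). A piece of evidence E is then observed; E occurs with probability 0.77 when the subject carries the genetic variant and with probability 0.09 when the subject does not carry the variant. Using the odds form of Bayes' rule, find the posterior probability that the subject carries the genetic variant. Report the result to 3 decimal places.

Posterior probability ≈ 0.620

Prior odds = 4/21 = 0.19048.
Likelihood ratio for E = 0.77/0.09 = 8.5556.
Posterior odds = prior odds × LR = 1.6296.
Posterior probability = odds/(1+odds) = 1.6296/2.6296 = 0.620.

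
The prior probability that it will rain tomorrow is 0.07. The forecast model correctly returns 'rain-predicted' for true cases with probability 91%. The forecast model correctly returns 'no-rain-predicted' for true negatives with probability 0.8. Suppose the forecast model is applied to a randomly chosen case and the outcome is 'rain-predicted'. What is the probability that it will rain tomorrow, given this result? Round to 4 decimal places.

P(H | E) ≈ 0.2551

Write H for 'it will rain tomorrow'. Prior odds H:¬H = 0.07/0.93 = 0.075269. For the 'rain-predicted' outcome, the likelihood ratio is 0.91/0.2 = 4.5500.
Posterior odds = 0.075269 × 4.5500 = 0.34247, so P(H|E) = 0.34247/(1+0.34247) = 0.2551.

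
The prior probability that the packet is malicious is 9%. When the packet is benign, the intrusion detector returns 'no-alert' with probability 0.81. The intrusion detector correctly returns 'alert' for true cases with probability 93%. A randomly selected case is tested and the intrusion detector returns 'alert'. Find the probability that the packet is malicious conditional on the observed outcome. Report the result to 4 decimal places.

P(H | E) ≈ 0.3262

Let H be the event that the packet is malicious. P(H) = 0.09, so P(¬H) = 0.91. With E the 'alert' result, P(E|H) = 0.93 and P(E|¬H) = 0.19.
P(E) = 0.93·0.09 + 0.19·0.91 = 0.083700 + 0.17290 = 0.25660.
By Bayes' theorem, P(H|E) = 0.083700 / 0.25660 = 0.3262.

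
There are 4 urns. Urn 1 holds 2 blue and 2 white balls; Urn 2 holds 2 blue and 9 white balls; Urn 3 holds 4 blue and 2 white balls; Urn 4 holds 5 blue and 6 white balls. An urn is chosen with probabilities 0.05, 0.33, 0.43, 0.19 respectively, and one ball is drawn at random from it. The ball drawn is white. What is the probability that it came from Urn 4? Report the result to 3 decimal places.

Posterior probability ≈ 0.191

Tabulate prior·likelihood by source: [1] prior 0.05, lik 0.5, product 0.02500; [2] prior 0.33, lik 0.8182, product 0.2700; [3] prior 0.43, lik 0.3333, product 0.1433; [4] prior 0.19, lik 0.5455, product 0.1036.
Normalizing constant = 0.54197; the posterior for Urn 4 is its product over the sum, 0.1036/0.54197 = 0.191.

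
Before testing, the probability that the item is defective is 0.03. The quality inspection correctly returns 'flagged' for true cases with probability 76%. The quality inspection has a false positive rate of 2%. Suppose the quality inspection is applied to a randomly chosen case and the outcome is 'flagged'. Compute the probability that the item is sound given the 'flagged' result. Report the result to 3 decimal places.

Write H for 'the item is defective'. Prior odds H:¬H = 0.03/0.97 = 0.030928. For the 'flagged' outcome, the likelihood ratio is 0.76/0.02 = 38.000.
Posterior odds = 0.030928 × 38.000 = 1.1753, so P(H|E) = 1.1753/(1+1.1753) = 0.540. Then P(¬H|E) = 1 − 0.540 = 0.460.

P(¬H | E) ≈ 0.460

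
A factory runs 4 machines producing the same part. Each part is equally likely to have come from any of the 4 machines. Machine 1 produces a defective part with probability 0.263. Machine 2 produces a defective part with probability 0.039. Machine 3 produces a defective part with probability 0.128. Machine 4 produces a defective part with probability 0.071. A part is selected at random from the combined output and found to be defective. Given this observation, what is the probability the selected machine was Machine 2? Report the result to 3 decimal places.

Posterior probability ≈ 0.078

P(defective|M1) = 0.263; P(defective|M2) = 0.039; P(defective|M3) = 0.128; P(defective|M4) = 0.071.
Prior × likelihood for each source: 0.25·0.263=0.06575, 0.25·0.039=0.009750, 0.25·0.128=0.03200, 0.25·0.071=0.01775. Summing gives P(defective) = 0.12525.
P(Machine 2 | defective) = 0.009750 / 0.12525 = 0.078.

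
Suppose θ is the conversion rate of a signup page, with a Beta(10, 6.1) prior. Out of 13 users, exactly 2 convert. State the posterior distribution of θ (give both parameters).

Posterior: Beta(12, 17.1)

The binomial likelihood is conjugate to the Beta prior: with 2 successes and 11 failures, the posterior is Beta(10+2, 6.1+11) = Beta(12, 17.1).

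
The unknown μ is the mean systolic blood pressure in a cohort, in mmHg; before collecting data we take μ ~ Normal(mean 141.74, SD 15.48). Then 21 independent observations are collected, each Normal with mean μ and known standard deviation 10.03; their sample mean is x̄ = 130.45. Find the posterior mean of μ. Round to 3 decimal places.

Prior precision 1/τ₀² = 1/15.48² = 0.00417309; data precision n/σ² = 21/10.03² = 0.208746.
Posterior precision = 0.00417309 + 0.208746 = 0.212919.
Posterior mean = (0.00417309·141.74 + 0.208746·130.45) / 0.212919 = 130.671.

Posterior mean ≈ 130.671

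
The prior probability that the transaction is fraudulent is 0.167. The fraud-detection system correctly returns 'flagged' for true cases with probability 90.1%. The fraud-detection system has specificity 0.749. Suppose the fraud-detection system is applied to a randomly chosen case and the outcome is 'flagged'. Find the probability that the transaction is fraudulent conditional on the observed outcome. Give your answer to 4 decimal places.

Write H for 'the transaction is fraudulent'. Prior odds H:¬H = 0.167/0.833 = 0.20048. For the 'flagged' outcome, the likelihood ratio is 0.901/0.251 = 3.5896.
Posterior odds = 0.20048 × 3.5896 = 0.71965, so P(H|E) = 0.71965/(1+0.71965) = 0.4185.

P(H | E) ≈ 0.4185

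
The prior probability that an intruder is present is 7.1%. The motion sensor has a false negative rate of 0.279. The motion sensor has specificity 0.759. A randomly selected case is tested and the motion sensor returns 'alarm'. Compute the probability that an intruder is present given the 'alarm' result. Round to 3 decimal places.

P(H | E) ≈ 0.186

Let H be the event that an intruder is present. P(H) = 0.071, so P(¬H) = 0.929. With E the 'alarm' result, P(E|H) = 0.721 and P(E|¬H) = 0.241.
P(E) = 0.721·0.071 + 0.241·0.929 = 0.051191 + 0.22389 = 0.27508.
By Bayes' theorem, P(H|E) = 0.051191 / 0.27508 = 0.186.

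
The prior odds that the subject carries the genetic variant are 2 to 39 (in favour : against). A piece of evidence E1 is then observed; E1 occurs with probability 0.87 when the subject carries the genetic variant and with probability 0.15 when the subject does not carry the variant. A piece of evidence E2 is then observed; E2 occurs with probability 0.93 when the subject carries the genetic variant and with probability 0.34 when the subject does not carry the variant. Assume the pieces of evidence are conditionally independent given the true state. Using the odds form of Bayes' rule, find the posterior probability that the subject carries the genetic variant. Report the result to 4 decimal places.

Posterior probability ≈ 0.4486

Prior odds = 2/39 = 0.051282.
Likelihood ratio for E1 = 0.87/0.15 = 5.8000.
Likelihood ratio for E2 = 0.93/0.34 = 2.7353.
Posterior odds = prior odds × LR₁ × LR₂ = 0.81357.
Posterior probability = odds/(1+odds) = 0.81357/1.8136 = 0.4486.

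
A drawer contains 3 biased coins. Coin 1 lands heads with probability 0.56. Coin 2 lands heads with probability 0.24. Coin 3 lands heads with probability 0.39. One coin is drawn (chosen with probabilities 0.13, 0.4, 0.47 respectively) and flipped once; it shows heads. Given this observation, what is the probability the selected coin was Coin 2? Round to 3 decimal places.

Tabulate prior·likelihood by source: [1] prior 0.13, lik 0.56, product 0.07280; [2] prior 0.4, lik 0.24, product 0.09600; [3] prior 0.47, lik 0.39, product 0.1833.
Normalizing constant = 0.35210; the posterior for Coin 2 is its product over the sum, 0.09600/0.35210 = 0.273.

Posterior probability ≈ 0.273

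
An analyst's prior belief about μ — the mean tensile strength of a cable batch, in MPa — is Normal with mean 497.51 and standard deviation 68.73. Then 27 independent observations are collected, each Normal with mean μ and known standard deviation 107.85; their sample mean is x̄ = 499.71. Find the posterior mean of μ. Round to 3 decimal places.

With known σ, the Normal prior is conjugate. Weight on the data is w = (n/σ²)/(n/σ² + 1/τ₀²) = 0.00232126/(0.00232126+0.00021169) = 0.91642.
Posterior mean = w·x̄ + (1−w)·μ₀ = 0.91642·499.71 + 0.083576·497.51 = 499.526.

Posterior mean ≈ 499.526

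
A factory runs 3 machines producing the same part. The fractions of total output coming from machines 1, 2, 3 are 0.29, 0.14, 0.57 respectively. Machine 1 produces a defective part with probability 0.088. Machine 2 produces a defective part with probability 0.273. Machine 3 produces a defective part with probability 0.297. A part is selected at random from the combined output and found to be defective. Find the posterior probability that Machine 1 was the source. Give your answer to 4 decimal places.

Tabulate prior·likelihood by source: [1] prior 0.29, lik 0.088, product 0.02552; [2] prior 0.14, lik 0.273, product 0.03822; [3] prior 0.57, lik 0.297, product 0.1693.
Normalizing constant = 0.23303; the posterior for Machine 1 is its product over the sum, 0.02552/0.23303 = 0.1095.

Posterior probability ≈ 0.1095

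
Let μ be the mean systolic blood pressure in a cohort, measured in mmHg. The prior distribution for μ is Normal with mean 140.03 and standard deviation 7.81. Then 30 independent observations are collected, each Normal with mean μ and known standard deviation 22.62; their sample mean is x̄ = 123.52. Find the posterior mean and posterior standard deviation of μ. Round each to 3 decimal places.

Posterior mean ≈ 127.128; posterior SD ≈ 3.651

With known σ, the Normal prior is conjugate. Weight on the data is w = (n/σ²)/(n/σ² + 1/τ₀²) = 0.0586322/(0.0586322+0.0163945) = 0.78148.
Posterior mean = w·x̄ + (1−w)·μ₀ = 0.78148·123.52 + 0.21852·140.03 = 127.128. Posterior variance = 1/(0.0586322+0.0163945) = 13.3286, so SD = 3.651.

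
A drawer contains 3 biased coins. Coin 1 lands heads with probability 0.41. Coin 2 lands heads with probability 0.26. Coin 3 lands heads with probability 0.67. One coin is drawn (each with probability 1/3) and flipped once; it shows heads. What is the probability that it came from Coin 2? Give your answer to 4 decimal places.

P(heads|C1) = 0.41; P(heads|C2) = 0.26; P(heads|C3) = 0.67.
Prior × likelihood for each source: 0.333333·0.41=0.1367, 0.333333·0.26=0.08667, 0.333333·0.67=0.2233. Summing gives P(heads) = 0.44667.
P(Coin 2 | heads) = 0.08667 / 0.44667 = 0.1940.

Posterior probability ≈ 0.1940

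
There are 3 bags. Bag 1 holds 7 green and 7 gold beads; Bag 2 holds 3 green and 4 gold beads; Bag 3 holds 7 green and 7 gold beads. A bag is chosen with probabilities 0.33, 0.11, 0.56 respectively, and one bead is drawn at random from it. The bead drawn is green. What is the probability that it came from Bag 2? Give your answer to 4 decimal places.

Posterior probability ≈ 0.0958

Tabulate prior·likelihood by source: [1] prior 0.33, lik 0.5, product 0.1650; [2] prior 0.11, lik 0.4286, product 0.04714; [3] prior 0.56, lik 0.5, product 0.2800.
Normalizing constant = 0.49214; the posterior for Bag 2 is its product over the sum, 0.04714/0.49214 = 0.0958.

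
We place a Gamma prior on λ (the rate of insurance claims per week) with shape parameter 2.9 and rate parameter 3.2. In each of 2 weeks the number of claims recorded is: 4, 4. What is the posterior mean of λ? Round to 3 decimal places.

Posterior mean ≈ 2.096

The Poisson likelihood adds the total count to the shape and the number of exposure periods to the rate. Here ∑xᵢ = 8 and n = 2, so shape 2.9→10.9 and rate 3.2→5.2.
E[λ | data] = 10.9/5.2 = 2.096.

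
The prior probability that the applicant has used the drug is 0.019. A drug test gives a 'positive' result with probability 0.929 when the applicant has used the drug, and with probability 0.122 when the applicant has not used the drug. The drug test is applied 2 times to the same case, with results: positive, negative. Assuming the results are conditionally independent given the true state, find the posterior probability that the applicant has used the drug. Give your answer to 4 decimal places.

With H the event that the applicant has used the drug, the joint likelihood of the observed sequence is P(data|H) = 0.929·0.071 = 0.065959 and P(data|¬H) = 0.122·0.878 = 0.10712.
Bayes: P(H|data) = 0.019·0.065959 / (0.019·0.065959 + 0.981·0.10712) = 0.0012532/0.10633 = 0.0118.

Posterior P(H) ≈ 0.0118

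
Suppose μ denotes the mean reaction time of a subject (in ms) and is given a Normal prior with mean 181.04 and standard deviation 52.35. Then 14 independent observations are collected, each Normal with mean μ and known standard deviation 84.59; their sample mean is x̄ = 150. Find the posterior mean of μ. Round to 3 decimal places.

With known σ, the Normal prior is conjugate. Weight on the data is w = (n/σ²)/(n/σ² + 1/τ₀²) = 0.00195655/(0.00195655+0.00036489) = 0.84282.
Posterior mean = w·x̄ + (1−w)·μ₀ = 0.84282·150 + 0.15718·181.04 = 154.879.

Posterior mean ≈ 154.879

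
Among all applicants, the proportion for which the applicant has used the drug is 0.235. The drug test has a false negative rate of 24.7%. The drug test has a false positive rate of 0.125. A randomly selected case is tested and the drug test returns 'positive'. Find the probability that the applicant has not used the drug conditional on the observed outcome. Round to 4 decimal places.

Let H be the event that the applicant has used the drug. P(H) = 0.235, so P(¬H) = 0.765. With E the 'positive' result, P(E|H) = 0.753 and P(E|¬H) = 0.125.
P(E) = 0.753·0.235 + 0.125·0.765 = 0.17696 + 0.095625 = 0.27258.
By Bayes' theorem, P(H|E) = 0.17696 / 0.27258 = 0.6492. Hence P(¬H|E) = 1 − 0.6492 = 0.3508.

P(¬H | E) ≈ 0.3508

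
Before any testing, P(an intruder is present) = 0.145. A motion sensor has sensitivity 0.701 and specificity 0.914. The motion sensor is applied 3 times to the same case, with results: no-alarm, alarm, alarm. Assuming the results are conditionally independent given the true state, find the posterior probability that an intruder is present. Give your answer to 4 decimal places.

Posterior P(H) ≈ 0.7866

With H the event that an intruder is present, the joint likelihood of the observed sequence is P(data|H) = 0.299·0.701·0.701 = 0.14693 and P(data|¬H) = 0.914·0.086·0.086 = 0.0067599.
Bayes: P(H|data) = 0.145·0.14693 / (0.145·0.14693 + 0.855·0.0067599) = 0.021305/0.027084 = 0.7866.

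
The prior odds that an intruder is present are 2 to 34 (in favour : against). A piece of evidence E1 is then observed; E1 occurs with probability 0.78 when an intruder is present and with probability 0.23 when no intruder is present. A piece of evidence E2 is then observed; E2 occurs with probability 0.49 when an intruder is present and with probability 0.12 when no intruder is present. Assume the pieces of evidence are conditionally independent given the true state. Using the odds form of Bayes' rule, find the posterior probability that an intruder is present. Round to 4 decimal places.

Posterior probability ≈ 0.4489

Prior odds = 2/34 = 0.058824. In log-odds, ln(0.058824) = -2.8332.
Add log likelihood ratios: ln(3.3913) + ln(4.0833) = 2.6281.
Posterior log-odds = -0.20509, so posterior odds = exp(-0.20509) = 0.81458. Converting, P(H|E) = 0.81458/1.8146 = 0.4489.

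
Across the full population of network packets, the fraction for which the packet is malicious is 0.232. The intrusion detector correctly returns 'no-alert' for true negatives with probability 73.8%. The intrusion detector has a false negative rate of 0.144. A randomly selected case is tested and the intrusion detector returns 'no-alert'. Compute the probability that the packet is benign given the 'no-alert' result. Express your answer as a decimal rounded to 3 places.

Write H for 'the packet is malicious'. Prior odds H:¬H = 0.232/0.768 = 0.30208. For the 'no-alert' outcome, the likelihood ratio is 0.144/0.738 = 0.19512.
Posterior odds = 0.30208 × 0.19512 = 0.058943, so P(H|E) = 0.058943/(1+0.058943) = 0.056. Then P(¬H|E) = 1 − 0.056 = 0.944.

P(¬H | E) ≈ 0.944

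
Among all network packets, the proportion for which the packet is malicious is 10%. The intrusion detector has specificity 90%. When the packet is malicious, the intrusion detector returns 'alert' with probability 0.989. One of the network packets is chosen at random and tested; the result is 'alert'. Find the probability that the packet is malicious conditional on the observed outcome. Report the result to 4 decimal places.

Write H for 'the packet is malicious'. Prior odds H:¬H = 0.1/0.9 = 0.11111. For the 'alert' outcome, the likelihood ratio is 0.989/0.1 = 9.8900.
Posterior odds = 0.11111 × 9.8900 = 1.0989, so P(H|E) = 1.0989/(1+1.0989) = 0.5236.

P(H | E) ≈ 0.5236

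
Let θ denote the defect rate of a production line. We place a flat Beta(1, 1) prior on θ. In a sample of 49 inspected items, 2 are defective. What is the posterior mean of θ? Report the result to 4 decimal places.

Posterior mean ≈ 0.0588

The binomial likelihood is conjugate to the Beta prior: with 2 successes and 47 failures, the posterior is Beta(1+2, 1+47) = Beta(3, 48).
Posterior mean = α/(α+β) = 3/51 = 0.0588.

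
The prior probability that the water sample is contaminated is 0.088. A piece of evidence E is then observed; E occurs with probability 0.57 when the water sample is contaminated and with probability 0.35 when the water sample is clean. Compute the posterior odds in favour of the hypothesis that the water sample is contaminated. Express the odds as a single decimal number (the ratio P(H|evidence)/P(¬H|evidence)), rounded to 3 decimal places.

Prior odds = 0.088/(1−0.088) = 0.096491.
Likelihood ratio for E = 0.57/0.35 = 1.6286.
Posterior odds = prior odds × LR = 0.15714.

Posterior odds ≈ 0.157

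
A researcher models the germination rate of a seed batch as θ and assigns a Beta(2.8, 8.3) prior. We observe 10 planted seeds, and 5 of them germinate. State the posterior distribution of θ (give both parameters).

Posterior: Beta(7.8, 13.3)

The binomial likelihood is conjugate to the Beta prior: with 5 successes and 5 failures, the posterior is Beta(2.8+5, 8.3+5) = Beta(7.8, 13.3).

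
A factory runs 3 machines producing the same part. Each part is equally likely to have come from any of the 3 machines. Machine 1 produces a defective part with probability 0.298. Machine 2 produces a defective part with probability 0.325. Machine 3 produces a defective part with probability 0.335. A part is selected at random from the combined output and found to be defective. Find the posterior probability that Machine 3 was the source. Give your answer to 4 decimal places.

Posterior probability ≈ 0.3497

P(defective|M1) = 0.298; P(defective|M2) = 0.325; P(defective|M3) = 0.335.
Prior × likelihood for each source: 0.333333·0.298=0.09933, 0.333333·0.325=0.1083, 0.333333·0.335=0.1117. Summing gives P(defective) = 0.31933.
P(Machine 3 | defective) = 0.1117 / 0.31933 = 0.3497.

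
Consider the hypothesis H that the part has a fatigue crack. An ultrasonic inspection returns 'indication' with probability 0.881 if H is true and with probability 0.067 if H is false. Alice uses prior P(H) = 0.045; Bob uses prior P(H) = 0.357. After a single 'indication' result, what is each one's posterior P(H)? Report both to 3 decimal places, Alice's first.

P('+'|H) = 0.881, P('+'|¬H) = 0.067.
Alice: numerator 0.881·0.045 = 0.039645; evidence = 0.039645+0.067·0.955 = 0.10363; posterior = 0.383.
Bob: numerator 0.881·0.357 = 0.31452; evidence = 0.31452+0.067·0.643 = 0.35760; posterior = 0.880.

Alice: 0.383; Bob: 0.880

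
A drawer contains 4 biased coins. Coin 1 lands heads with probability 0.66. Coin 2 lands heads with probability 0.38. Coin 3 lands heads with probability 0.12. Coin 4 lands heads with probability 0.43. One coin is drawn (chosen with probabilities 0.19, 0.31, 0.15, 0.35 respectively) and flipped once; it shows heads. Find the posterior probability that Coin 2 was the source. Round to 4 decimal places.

Posterior probability ≈ 0.2861

P(heads|C1) = 0.66; P(heads|C2) = 0.38; P(heads|C3) = 0.12; P(heads|C4) = 0.43.
Prior × likelihood for each source: 0.19·0.66=0.1254, 0.31·0.38=0.1178, 0.15·0.12=0.01800, 0.35·0.43=0.1505. Summing gives P(heads) = 0.41170.
P(Coin 2 | heads) = 0.1178 / 0.41170 = 0.2861.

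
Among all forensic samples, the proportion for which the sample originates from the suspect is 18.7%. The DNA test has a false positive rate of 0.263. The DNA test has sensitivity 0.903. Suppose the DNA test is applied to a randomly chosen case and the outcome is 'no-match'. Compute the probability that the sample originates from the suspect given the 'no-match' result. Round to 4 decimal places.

P(H | E) ≈ 0.0294

Let H be the event that the sample originates from the suspect. P(H) = 0.187, so P(¬H) = 0.813. With E the 'no-match' result, P(E|H) = 0.097 and P(E|¬H) = 0.737.
P(E) = 0.097·0.187 + 0.737·0.813 = 0.018139 + 0.59918 = 0.61732.
By Bayes' theorem, P(H|E) = 0.018139 / 0.61732 = 0.0294.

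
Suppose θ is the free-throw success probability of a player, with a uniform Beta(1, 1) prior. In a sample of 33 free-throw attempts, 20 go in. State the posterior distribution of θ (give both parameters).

Posterior: Beta(21, 14)

The binomial likelihood is conjugate to the Beta prior: with 20 successes and 13 failures, the posterior is Beta(1+20, 1+13) = Beta(21, 14).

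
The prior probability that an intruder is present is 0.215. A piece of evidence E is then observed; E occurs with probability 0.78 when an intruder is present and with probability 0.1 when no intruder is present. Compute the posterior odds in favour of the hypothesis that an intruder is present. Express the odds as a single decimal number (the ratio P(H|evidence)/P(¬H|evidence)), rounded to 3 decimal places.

Prior odds = 0.215/(1−0.215) = 0.27389.
Likelihood ratio for E = 0.78/0.1 = 7.8000.
Posterior odds = prior odds × LR = 2.1363.

Posterior odds ≈ 2.136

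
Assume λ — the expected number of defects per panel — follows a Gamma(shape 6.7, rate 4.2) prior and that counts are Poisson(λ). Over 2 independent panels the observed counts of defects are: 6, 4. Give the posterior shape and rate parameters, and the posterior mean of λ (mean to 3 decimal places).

Total count ∑xᵢ = 10 over n = 2 panels.
Gamma is conjugate to the Poisson likelihood: posterior is Gamma(shape = 6.7+10 = 16.7, rate = 4.2+2 = 6.2).
E[λ | data] = 16.7/6.2 = 2.694.

Posterior: Gamma(shape=16.7, rate=6.2); mean ≈ 2.694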